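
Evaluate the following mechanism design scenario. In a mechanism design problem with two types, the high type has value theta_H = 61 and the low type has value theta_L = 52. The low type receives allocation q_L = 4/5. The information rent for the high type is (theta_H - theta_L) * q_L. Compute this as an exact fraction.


Step 1: theta_H - theta_L = 61 - 52 = 9
Step 2: Information rent = (theta_H - theta_L) * q_L
Step 3: = 9 * 4/5
Step 4: = 36/5

36/5


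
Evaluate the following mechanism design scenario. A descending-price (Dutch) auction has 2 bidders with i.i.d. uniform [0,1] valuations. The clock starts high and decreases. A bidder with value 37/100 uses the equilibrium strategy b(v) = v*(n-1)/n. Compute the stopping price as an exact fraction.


Step 1: Dutch auctions are strategically equivalent to first-price auctions
Step 2: The equilibrium bid is b(v) = v*(n-1)/n
Step 3: b = 37/100 * 1/2
Step 4: b = 37/200

37/200


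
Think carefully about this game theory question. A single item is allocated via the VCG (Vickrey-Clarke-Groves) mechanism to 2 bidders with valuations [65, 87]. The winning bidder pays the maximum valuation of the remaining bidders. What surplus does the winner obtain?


Step 1: The winner is the agent with the highest value: agent 1 with value 87
Step 2: Values of other agents: [65]
Step 3: VCG payment = max of others' values = 65
Step 4: Surplus = 87 - 65 = 22

22


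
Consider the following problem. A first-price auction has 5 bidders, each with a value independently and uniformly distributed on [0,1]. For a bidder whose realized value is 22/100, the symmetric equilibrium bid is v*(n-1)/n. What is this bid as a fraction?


Step 1: The symmetric BNE bidding function is b(v) = v * (n-1) / n
Step 2: Substitute v = 11/50 and n = 5
Step 3: b = 11/50 * 4/5
Step 4: b = 22/125

22/125


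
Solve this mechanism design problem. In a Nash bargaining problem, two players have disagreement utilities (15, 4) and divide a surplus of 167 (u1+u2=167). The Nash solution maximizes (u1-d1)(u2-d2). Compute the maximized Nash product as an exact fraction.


Step 1: The Nash solution splits surplus symmetrically above the disagreement point
Step 2: u1 = (total + d1 - d2)/2 = (167 + 15 - 4)/2 = 89
Step 3: u2 = (total - d1 + d2)/2 = (167 - 15 + 4)/2 = 78
Step 4: Nash product = (89 - 15) * (78 - 4)
Step 5: = 74 * 74 = 5476

5476


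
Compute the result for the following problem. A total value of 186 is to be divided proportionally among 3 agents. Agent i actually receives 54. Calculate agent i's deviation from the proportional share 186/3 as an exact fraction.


Step 1: Proportional share = 186/3 = 62
Step 2: Agent's actual allocation = 54
Step 3: Excess = 54 - 62 = -8

-8


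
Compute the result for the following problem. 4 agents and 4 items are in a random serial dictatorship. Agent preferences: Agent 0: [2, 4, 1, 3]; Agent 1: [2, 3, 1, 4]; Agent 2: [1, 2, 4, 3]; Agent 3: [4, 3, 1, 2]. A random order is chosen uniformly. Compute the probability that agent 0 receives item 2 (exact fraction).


Step 1: Agent 0 wants item 2
Step 2: There are 24 possible orderings of agents
Step 3: In 12 orderings, agent 0 gets item 2
Step 4: Probability = 12/24 = 1/2

1/2


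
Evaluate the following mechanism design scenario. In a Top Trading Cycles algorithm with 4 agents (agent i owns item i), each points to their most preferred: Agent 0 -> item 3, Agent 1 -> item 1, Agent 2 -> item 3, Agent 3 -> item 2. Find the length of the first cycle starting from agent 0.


Step 1: Trace the pointer graph from agent 0: 0 -> 3 -> 2 -> 3
Step 2: A cycle is detected when we revisit agent 3
Step 3: The cycle is: 3 -> 2 -> 3
Step 4: Cycle length = 2

2


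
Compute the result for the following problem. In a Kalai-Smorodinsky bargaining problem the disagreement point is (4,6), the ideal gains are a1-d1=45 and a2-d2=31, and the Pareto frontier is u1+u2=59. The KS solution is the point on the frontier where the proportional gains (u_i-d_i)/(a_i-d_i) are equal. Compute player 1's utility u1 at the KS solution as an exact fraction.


Step 1: At the KS point, (u1-d1)/r1 = (u2-d2)/r2 = t and u1+u2 = 59
Step 2: u1 = d1 + r1*t and u2 = d2 + r2*t, so (d1 + r1*t) + (d2 + r2*t) = 59
Step 3: t = (59 - 4 - 6)/(45 + 31) = 49/76
Step 4: u1 = d1 + r1*t = 4 + 45 * 49/76 = 2509/76
Step 5: (Check: u2 = d2 + r2*t = 1975/76; u1+u2 = 2509/76 + 1975/76 = 59, on the frontier.)

2509/76


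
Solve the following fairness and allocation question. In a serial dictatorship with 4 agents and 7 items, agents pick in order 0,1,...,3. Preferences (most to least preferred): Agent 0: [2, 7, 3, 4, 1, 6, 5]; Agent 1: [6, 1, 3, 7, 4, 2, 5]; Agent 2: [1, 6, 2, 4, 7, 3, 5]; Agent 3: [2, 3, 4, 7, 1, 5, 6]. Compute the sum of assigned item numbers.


Step 1: Agent 0 picks item 2
Step 2: Agent 1 picks item 6
Step 3: Agent 2 picks item 1
Step 4: Agent 3 picks item 3
Step 5: Sum = 2 + 6 + 1 + 3 = 12

12


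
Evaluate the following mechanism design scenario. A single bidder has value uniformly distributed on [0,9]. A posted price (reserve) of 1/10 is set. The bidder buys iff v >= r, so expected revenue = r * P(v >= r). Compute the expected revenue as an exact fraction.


Step 1: Posted price r = 1/10, value support [0,9]
Step 2: P(v >= r) = (9 - 1/10)/9 = 89/90
Step 3: Expected revenue = r * P(v >= r) = 1/10 * 89/90
Step 4: Revenue = 89/900

89/900


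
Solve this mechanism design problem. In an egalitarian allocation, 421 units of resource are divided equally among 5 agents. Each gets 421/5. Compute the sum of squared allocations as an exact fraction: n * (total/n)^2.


Step 1: Each agent's share = 421/5
Step 2: Square of each share = (421/5)^2 = 177241/25
Step 3: Sum of squares = 5 * 177241/25 = 177241/5

177241/5


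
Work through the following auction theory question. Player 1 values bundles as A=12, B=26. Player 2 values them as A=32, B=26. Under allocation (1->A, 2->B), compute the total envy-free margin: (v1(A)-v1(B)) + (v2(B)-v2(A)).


Step 1: Player 1's margin = v1(A) - v1(B) = 12 - 26 = -14
Step 2: Player 2's margin = v2(B) - v2(A) = 26 - 32 = -6
Step 3: Total margin = -14 + -6 = -20

-20


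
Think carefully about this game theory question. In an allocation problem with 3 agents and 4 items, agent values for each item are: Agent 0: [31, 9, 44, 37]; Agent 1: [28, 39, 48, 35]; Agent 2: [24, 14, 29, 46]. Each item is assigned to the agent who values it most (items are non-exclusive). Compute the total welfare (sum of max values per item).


Step 1: For each item, find the maximum value among all agents.
Step 2: Item 0 -> Agent 0 (value 31)
Step 3: Item 1 -> Agent 1 (value 39)
Step 4: Item 2 -> Agent 1 (value 48)
Step 5: Item 3 -> Agent 2 (value 46)
Step 6: Total welfare = 31 + 39 + 48 + 46 = 164

164


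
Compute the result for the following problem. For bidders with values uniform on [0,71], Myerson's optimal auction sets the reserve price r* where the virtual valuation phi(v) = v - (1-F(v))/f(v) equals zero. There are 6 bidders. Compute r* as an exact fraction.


Step 1: For U[0,71], F(v) = v/71 and f(v) = 1/71
Step 2: phi(v) = v - (1 - v/71)/(1/71) = v - (71 - v) = 2v - 71
Step 3: Set phi(r*) = 0: 2r* - 71 = 0
Step 4: r* = 71/2 (the number of bidders n = 6 does not enter)

71/2


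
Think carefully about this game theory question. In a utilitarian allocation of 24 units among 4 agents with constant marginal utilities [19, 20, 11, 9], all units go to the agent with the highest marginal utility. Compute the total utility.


Step 1: The marginal utilities are [19, 20, 11, 9]
Step 2: The highest marginal utility is 20
Step 3: All 24 units go to that agent
Step 4: Total utility = 20 * 24 = 480

480


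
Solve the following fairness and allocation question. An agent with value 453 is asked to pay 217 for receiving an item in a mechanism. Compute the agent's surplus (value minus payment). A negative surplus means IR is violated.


Step 1: Surplus = value - payment = 453 - 217 = 236
Step 2: IR is satisfied (surplus >= 0)

236


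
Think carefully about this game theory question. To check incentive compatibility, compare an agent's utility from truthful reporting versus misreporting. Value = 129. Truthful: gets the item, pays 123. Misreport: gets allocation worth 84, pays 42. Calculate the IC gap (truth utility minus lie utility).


Step 1: U(truth) = value - payment = 129 - 123 = 6
Step 2: U(lie) = allocation - payment = 84 - 42 = 42
Step 3: IC gap = 6 - 42 = -36

-36


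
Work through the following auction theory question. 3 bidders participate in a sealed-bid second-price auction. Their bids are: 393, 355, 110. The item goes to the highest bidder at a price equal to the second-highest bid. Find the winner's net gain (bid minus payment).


Step 1: Sort bids in descending order: 393, 355, 110
Step 2: The winning bid is the highest: 393
Step 3: The payment equals the second-highest bid: 355
Step 4: Surplus = winner's bid - payment = 393 - 355 = 38

38


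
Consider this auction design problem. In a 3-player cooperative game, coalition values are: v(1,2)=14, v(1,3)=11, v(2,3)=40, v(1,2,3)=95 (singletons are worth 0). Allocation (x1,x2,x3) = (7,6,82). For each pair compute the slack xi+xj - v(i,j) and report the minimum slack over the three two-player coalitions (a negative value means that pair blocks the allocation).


Step 1: Slack for coalition (1,2): x1+x2 - v12 = 13 - 14 = -1
Step 2: Slack for coalition (1,3): x1+x3 - v13 = 89 - 11 = 78
Step 3: Slack for coalition (2,3): x2+x3 - v23 = 88 - 40 = 48
Step 4: Minimum slack = min(-1, 78, 48) = -1, attained by (1,2); coalition (1,2) can block (slack < 0), so the allocation is not in the core

-1


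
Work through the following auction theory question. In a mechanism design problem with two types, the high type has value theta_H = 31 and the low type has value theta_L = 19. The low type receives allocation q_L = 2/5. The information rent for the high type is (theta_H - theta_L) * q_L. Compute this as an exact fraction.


Step 1: theta_H - theta_L = 31 - 19 = 12
Step 2: Information rent = (theta_H - theta_L) * q_L
Step 3: = 12 * 2/5
Step 4: = 24/5

24/5


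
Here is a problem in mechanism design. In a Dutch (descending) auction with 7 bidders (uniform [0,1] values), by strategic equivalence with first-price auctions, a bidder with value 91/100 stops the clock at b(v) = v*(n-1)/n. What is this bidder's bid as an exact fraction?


Step 1: Dutch auctions are strategically equivalent to first-price auctions
Step 2: The equilibrium bid is b(v) = v*(n-1)/n
Step 3: b = 91/100 * 6/7
Step 4: b = 39/50

39/50


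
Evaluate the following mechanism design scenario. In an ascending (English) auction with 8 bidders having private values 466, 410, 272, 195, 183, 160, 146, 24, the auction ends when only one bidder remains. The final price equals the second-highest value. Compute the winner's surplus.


Step 1: Identify the highest value: 466
Step 2: Identify the second-highest value: 410
Step 3: The final price = second-highest value = 410
Step 4: Surplus = 466 - 410 = 56

56


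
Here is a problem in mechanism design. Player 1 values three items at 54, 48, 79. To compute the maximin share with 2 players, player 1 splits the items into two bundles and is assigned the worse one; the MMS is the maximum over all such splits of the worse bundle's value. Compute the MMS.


Step 1: Item values = 54, 48, 79
Step 2: Enumerate all 2-bundle partitions and take the smaller bundle:
  Partition 1: {54} vs {48,79} -> bundles 54, 127; min = 54
  Partition 2: {48} vs {54,79} -> bundles 48, 133; min = 48
  Partition 3: {79} vs {54,48} -> bundles 79, 102; min = 79
Step 3: MMS = max(54, 48, 79) = 79

79


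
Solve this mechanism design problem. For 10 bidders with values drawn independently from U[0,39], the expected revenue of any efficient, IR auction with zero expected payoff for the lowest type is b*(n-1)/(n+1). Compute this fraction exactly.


Step 1: By Revenue Equivalence, expected revenue = b*(n-1)/(n+1)
Step 2: Substituting n = 10, b = 39
Step 3: Revenue = 39*(10-1)/(10+1) = 39*9/11
Step 4: Revenue = 351/11

351/11


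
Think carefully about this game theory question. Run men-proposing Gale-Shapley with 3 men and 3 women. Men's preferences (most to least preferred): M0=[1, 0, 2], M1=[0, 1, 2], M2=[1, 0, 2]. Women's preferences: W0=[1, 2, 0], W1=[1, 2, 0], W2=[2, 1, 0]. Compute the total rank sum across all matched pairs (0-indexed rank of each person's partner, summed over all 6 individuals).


Step 1: Run Gale-Shapley (men propose, women hold best offer):
  M0 proposes to W1; she accepts
  M1 proposes to W0; she accepts
  M2 proposes to W1; she switches from M0
  M0 proposes to W0; rejected
  M0 proposes to W2; she accepts
Step 2: Final matching: W0-M1, W1-M2, W2-M0
Step 3: 0-indexed ranks (man's rank of his match, then woman's): 0 + 0 + 0 + 1 + 2 + 2
Step 4: Total rank sum = 5

5


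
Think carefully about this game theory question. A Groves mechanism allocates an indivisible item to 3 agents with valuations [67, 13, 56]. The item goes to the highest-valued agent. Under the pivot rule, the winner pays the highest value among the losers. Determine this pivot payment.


Step 1: The efficient winner is agent 0 with value 67
Step 2: Other agents' values: [13, 56]
Step 3: Pivot payment = max(others) = 56
Step 4: The winner pays 56

56


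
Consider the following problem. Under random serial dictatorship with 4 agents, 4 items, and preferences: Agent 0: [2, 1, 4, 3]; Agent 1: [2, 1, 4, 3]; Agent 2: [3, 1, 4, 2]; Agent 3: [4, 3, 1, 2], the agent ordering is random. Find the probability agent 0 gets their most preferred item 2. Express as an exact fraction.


Step 1: Agent 0 wants item 2
Step 2: There are 24 possible orderings of agents
Step 3: In 12 orderings, agent 0 gets item 2
Step 4: Probability = 12/24 = 1/2

1/2


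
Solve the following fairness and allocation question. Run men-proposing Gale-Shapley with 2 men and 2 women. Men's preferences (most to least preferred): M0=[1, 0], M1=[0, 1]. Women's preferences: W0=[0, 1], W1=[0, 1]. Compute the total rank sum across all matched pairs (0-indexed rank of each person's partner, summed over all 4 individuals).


Step 1: Run Gale-Shapley (men propose, women hold best offer):
  M0 proposes to W1; she accepts
  M1 proposes to W0; she accepts
Step 2: Final matching: W0-M1, W1-M0
Step 3: 0-indexed ranks (man's rank of his match, then woman's): 0 + 1 + 0 + 0
Step 4: Total rank sum = 1

1


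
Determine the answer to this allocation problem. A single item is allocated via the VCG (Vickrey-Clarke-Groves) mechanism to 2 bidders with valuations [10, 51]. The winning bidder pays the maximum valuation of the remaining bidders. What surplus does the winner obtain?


Step 1: The winner is the agent with the highest value: agent 1 with value 51
Step 2: Values of other agents: [10]
Step 3: VCG payment = max of others' values = 10
Step 4: Surplus = 51 - 10 = 41

41


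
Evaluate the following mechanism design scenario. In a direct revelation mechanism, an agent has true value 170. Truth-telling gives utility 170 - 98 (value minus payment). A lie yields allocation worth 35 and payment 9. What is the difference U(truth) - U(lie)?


Step 1: U(truth) = value - payment = 170 - 98 = 72
Step 2: U(lie) = allocation - payment = 35 - 9 = 26
Step 3: IC gap = 72 - 26 = 46

46


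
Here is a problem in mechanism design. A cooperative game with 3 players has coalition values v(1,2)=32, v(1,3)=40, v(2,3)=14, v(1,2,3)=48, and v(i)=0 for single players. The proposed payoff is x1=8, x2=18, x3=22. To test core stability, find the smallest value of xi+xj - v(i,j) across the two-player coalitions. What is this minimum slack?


Step 1: Slack for coalition (1,2): x1+x2 - v12 = 26 - 32 = -6
Step 2: Slack for coalition (1,3): x1+x3 - v13 = 30 - 40 = -10
Step 3: Slack for coalition (2,3): x2+x3 - v23 = 40 - 14 = 26
Step 4: Minimum slack = min(-6, -10, 26) = -10, attained by (1,3); coalition (1,3) can block (slack < 0), so the allocation is not in the core

-10


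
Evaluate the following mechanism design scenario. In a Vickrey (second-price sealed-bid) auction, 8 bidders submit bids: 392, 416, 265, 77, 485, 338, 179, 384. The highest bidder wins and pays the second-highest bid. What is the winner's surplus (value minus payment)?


Step 1: Sort bids in descending order: 485, 416, 392, 384, 338, 265, 179, 77
Step 2: The winning bid is the highest: 485
Step 3: The payment equals the second-highest bid: 416
Step 4: Surplus = winner's bid - payment = 485 - 416 = 69

69


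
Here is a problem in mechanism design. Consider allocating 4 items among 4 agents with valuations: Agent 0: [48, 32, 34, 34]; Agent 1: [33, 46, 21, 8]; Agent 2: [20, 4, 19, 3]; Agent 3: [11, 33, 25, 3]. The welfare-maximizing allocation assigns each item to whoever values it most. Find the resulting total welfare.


Step 1: For each item, find the maximum value among all agents.
Step 2: Item 0 -> Agent 0 (value 48)
Step 3: Item 1 -> Agent 1 (value 46)
Step 4: Item 2 -> Agent 0 (value 34)
Step 5: Item 3 -> Agent 0 (value 34)
Step 6: Total welfare = 48 + 46 + 34 + 34 = 162

162


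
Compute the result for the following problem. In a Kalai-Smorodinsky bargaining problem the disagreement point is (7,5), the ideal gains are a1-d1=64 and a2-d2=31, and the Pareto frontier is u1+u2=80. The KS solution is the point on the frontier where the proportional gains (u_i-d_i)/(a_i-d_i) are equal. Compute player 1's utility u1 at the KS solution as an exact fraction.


Step 1: At the KS point, (u1-d1)/r1 = (u2-d2)/r2 = t and u1+u2 = 80
Step 2: u1 = d1 + r1*t and u2 = d2 + r2*t, so (d1 + r1*t) + (d2 + r2*t) = 80
Step 3: t = (80 - 7 - 5)/(64 + 31) = 68/95
Step 4: u1 = d1 + r1*t = 7 + 64 * 68/95 = 5017/95
Step 5: (Check: u2 = d2 + r2*t = 2583/95; u1+u2 = 5017/95 + 2583/95 = 80, on the frontier.)

5017/95


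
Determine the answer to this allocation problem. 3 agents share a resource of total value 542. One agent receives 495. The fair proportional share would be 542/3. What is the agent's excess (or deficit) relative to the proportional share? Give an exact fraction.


Step 1: Proportional share = 542/3
Step 2: Agent's actual allocation = 495
Step 3: Excess = 495 - 542/3 = 943/3

943/3


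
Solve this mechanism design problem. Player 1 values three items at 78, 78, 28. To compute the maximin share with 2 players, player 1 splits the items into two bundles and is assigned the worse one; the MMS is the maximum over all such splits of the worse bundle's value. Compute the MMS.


Step 1: Item values = 78, 78, 28
Step 2: Enumerate all 2-bundle partitions and take the smaller bundle:
  Partition 1: {78} vs {78,28} -> bundles 78, 106; min = 78
  Partition 2: {78} vs {78,28} -> bundles 78, 106; min = 78
  Partition 3: {28} vs {78,78} -> bundles 28, 156; min = 28
Step 3: MMS = max(78, 78, 28) = 78

78


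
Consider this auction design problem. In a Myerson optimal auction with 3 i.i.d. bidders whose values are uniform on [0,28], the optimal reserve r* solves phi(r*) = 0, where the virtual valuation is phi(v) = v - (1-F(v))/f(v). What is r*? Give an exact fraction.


Step 1: For U[0,28], F(v) = v/28 and f(v) = 1/28
Step 2: phi(v) = v - (1 - v/28)/(1/28) = v - (28 - v) = 2v - 28
Step 3: Set phi(r*) = 0: 2r* - 28 = 0
Step 4: r* = 28/2 = 14 (the number of bidders n = 3 does not enter)

14


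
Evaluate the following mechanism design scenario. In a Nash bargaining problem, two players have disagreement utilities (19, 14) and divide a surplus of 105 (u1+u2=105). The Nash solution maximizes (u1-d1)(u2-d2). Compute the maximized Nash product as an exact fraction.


Step 1: The Nash solution splits surplus symmetrically above the disagreement point
Step 2: u1 = (total + d1 - d2)/2 = (105 + 19 - 14)/2 = 55
Step 3: u2 = (total - d1 + d2)/2 = (105 - 19 + 14)/2 = 50
Step 4: Nash product = (55 - 19) * (50 - 14)
Step 5: = 36 * 36 = 1296

1296


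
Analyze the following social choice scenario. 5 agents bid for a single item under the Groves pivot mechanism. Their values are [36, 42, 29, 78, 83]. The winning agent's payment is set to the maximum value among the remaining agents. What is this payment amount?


Step 1: The efficient winner is agent 4 with value 83
Step 2: Other agents' values: [36, 42, 29, 78]
Step 3: Pivot payment = max(others) = 78
Step 4: The winner pays 78

78


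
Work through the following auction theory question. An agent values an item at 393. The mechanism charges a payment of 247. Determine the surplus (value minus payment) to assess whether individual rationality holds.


Step 1: Surplus = value - payment = 393 - 247 = 146
Step 2: IR is satisfied (surplus >= 0)

146


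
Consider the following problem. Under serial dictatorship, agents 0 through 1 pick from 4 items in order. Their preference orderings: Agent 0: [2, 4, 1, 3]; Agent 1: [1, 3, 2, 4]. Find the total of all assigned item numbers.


Step 1: Agent 0 picks item 2
Step 2: Agent 1 picks item 1
Step 3: Sum = 2 + 1 = 3

3


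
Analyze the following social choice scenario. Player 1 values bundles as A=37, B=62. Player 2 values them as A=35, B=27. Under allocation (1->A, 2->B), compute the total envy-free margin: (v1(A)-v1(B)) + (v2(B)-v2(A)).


Step 1: Player 1's margin = v1(A) - v1(B) = 37 - 62 = -25
Step 2: Player 2's margin = v2(B) - v2(A) = 27 - 35 = -8
Step 3: Total margin = -25 + -8 = -33

-33


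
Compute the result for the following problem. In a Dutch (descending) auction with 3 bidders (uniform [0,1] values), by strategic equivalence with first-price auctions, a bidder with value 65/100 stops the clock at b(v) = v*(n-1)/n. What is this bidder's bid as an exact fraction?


Step 1: Dutch auctions are strategically equivalent to first-price auctions
Step 2: The equilibrium bid is b(v) = v*(n-1)/n
Step 3: b = 13/20 * 2/3
Step 4: b = 13/30

13/30


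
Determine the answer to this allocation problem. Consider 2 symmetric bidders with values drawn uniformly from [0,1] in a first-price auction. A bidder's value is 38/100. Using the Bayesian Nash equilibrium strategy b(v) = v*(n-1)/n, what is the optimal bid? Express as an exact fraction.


Step 1: The symmetric BNE bidding function is b(v) = v * (n-1) / n
Step 2: Substitute v = 19/50 and n = 2
Step 3: b = 19/50 * 1/2
Step 4: b = 19/100

19/100


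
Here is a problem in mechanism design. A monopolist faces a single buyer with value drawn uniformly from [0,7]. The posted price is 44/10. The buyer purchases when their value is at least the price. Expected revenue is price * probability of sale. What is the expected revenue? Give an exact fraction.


Step 1: Posted price r = 22/5, value support [0,7]
Step 2: P(v >= r) = (7 - 22/5)/7 = 13/35
Step 3: Expected revenue = r * P(v >= r) = 22/5 * 13/35
Step 4: Revenue = 286/175

286/175


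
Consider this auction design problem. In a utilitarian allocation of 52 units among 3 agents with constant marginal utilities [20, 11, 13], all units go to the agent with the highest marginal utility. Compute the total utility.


Step 1: The marginal utilities are [20, 11, 13]
Step 2: The highest marginal utility is 20
Step 3: All 52 units go to that agent
Step 4: Total utility = 20 * 52 = 1040

1040


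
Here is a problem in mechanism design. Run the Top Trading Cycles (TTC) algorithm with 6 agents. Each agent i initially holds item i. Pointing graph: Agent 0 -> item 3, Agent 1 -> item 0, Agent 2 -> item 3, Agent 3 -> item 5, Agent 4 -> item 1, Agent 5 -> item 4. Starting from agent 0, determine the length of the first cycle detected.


Step 1: Trace the pointer graph from agent 0: 0 -> 3 -> 5 -> 4 -> 1 -> 0
Step 2: A cycle is detected when we revisit agent 0
Step 3: The cycle is: 0 -> 3 -> 5 -> 4 -> 1 -> 0
Step 4: Cycle length = 5

5


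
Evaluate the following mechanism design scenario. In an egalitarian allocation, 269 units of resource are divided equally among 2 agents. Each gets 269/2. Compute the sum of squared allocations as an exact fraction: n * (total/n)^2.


Step 1: Each agent's share = 269/2
Step 2: Square of each share = (269/2)^2 = 72361/4
Step 3: Sum of squares = 2 * 72361/4 = 72361/2

72361/2


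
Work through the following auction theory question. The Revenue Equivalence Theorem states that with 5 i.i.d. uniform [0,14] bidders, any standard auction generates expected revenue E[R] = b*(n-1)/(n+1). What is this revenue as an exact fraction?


Step 1: By Revenue Equivalence, expected revenue = b*(n-1)/(n+1)
Step 2: Substituting n = 5, b = 14
Step 3: Revenue = 14*(5-1)/(5+1) = 14*4/6
Step 4: Revenue = 56/6 = 28/3

28/3


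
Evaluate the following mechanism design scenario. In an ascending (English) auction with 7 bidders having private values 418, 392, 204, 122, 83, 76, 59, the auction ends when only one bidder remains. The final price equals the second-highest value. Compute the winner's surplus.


Step 1: Identify the highest value: 418
Step 2: Identify the second-highest value: 392
Step 3: The final price = second-highest value = 392
Step 4: Surplus = 418 - 392 = 26

26


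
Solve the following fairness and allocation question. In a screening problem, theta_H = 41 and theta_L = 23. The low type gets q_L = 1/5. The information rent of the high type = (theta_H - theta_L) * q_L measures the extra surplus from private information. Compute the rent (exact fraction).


Step 1: theta_H - theta_L = 41 - 23 = 18
Step 2: Information rent = (theta_H - theta_L) * q_L
Step 3: = 18 * 1/5
Step 4: = 18/5

18/5


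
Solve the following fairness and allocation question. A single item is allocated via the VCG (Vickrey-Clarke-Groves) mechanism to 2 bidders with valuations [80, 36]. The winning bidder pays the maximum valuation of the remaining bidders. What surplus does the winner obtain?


Step 1: The winner is the agent with the highest value: agent 0 with value 80
Step 2: Values of other agents: [36]
Step 3: VCG payment = max of others' values = 36
Step 4: Surplus = 80 - 36 = 44

44


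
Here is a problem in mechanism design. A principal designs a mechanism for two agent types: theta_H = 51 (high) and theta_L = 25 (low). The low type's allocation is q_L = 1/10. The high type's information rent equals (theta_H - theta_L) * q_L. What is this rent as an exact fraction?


Step 1: theta_H - theta_L = 51 - 25 = 26
Step 2: Information rent = (theta_H - theta_L) * q_L
Step 3: = 26 * 1/10
Step 4: = 13/5

13/5


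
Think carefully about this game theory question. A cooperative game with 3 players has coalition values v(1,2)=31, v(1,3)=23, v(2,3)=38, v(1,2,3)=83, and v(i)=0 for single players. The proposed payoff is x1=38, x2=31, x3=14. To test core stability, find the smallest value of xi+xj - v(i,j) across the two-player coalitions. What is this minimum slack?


Step 1: Slack for coalition (1,2): x1+x2 - v12 = 69 - 31 = 38
Step 2: Slack for coalition (1,3): x1+x3 - v13 = 52 - 23 = 29
Step 3: Slack for coalition (2,3): x2+x3 - v23 = 45 - 38 = 7
Step 4: Minimum slack = min(38, 29, 7) = 7, attained by (2,3); no pair can gain by deviating, so the allocation is in the core

7


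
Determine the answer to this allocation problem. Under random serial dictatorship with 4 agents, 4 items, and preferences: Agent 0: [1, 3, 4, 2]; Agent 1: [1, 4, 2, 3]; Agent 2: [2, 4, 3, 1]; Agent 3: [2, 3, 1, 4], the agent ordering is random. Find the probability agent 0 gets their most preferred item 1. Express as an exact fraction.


Step 1: Agent 0 wants item 1
Step 2: There are 24 possible orderings of agents
Step 3: In 12 orderings, agent 0 gets item 1
Step 4: Probability = 12/24 = 1/2

1/2


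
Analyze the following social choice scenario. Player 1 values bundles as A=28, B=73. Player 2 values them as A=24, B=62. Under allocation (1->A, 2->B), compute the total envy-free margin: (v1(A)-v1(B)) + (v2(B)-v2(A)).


Step 1: Player 1's margin = v1(A) - v1(B) = 28 - 73 = -45
Step 2: Player 2's margin = v2(B) - v2(A) = 62 - 24 = 38
Step 3: Total margin = -45 + 38 = -7

-7


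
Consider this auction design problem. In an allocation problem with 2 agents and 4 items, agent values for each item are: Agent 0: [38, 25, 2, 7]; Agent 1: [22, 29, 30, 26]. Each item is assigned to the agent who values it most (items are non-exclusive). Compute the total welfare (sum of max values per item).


Step 1: For each item, find the maximum value among all agents.
Step 2: Item 0 -> Agent 0 (value 38)
Step 3: Item 1 -> Agent 1 (value 29)
Step 4: Item 2 -> Agent 1 (value 30)
Step 5: Item 3 -> Agent 1 (value 26)
Step 6: Total welfare = 38 + 29 + 30 + 26 = 123

123


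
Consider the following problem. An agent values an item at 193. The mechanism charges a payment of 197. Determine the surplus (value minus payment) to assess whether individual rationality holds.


Step 1: Surplus = value - payment = 193 - 197 = -4
Step 2: IR is violated (surplus < 0)

-4


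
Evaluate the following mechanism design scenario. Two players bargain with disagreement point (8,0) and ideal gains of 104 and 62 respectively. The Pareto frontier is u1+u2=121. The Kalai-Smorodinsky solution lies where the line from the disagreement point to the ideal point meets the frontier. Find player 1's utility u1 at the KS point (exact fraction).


Step 1: At the KS point, (u1-d1)/r1 = (u2-d2)/r2 = t and u1+u2 = 121
Step 2: u1 = d1 + r1*t and u2 = d2 + r2*t, so (d1 + r1*t) + (d2 + r2*t) = 121
Step 3: t = (121 - 8 - 0)/(104 + 62) = 113/166
Step 4: u1 = d1 + r1*t = 8 + 104 * 113/166 = 6540/83
Step 5: (Check: u2 = d2 + r2*t = 3503/83; u1+u2 = 6540/83 + 3503/83 = 121, on the frontier.)

6540/83


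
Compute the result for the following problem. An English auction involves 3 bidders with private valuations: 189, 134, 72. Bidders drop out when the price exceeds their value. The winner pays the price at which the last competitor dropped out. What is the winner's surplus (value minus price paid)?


Step 1: Identify the highest value: 189
Step 2: Identify the second-highest value: 134
Step 3: The final price = second-highest value = 134
Step 4: Surplus = 189 - 134 = 55

55


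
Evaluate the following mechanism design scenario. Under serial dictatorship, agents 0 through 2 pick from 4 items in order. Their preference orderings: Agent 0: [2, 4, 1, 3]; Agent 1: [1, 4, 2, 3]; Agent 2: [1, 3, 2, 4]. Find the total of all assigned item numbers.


Step 1: Agent 0 picks item 2
Step 2: Agent 1 picks item 1
Step 3: Agent 2 picks item 3
Step 4: Sum = 2 + 1 + 3 = 6

6


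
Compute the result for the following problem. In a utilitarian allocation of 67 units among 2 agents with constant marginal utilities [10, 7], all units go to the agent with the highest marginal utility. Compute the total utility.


Step 1: The marginal utilities are [10, 7]
Step 2: The highest marginal utility is 10
Step 3: All 67 units go to that agent
Step 4: Total utility = 10 * 67 = 670

670


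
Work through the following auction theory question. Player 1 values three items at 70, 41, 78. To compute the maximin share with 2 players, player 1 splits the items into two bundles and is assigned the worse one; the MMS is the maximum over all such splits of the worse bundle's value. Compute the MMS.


Step 1: Item values = 70, 41, 78
Step 2: Enumerate all 2-bundle partitions and take the smaller bundle:
  Partition 1: {70} vs {41,78} -> bundles 70, 119; min = 70
  Partition 2: {41} vs {70,78} -> bundles 41, 148; min = 41
  Partition 3: {78} vs {70,41} -> bundles 78, 111; min = 78
Step 3: MMS = max(70, 41, 78) = 78

78


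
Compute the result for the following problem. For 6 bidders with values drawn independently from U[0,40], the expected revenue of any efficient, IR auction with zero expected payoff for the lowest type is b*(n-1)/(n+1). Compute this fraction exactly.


Step 1: By Revenue Equivalence, expected revenue = b*(n-1)/(n+1)
Step 2: Substituting n = 6, b = 40
Step 3: Revenue = 40*(6-1)/(6+1) = 40*5/7
Step 4: Revenue = 200/7

200/7


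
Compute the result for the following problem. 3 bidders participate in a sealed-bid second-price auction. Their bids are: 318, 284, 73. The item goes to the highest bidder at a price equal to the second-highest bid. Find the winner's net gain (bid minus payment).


Step 1: Sort bids in descending order: 318, 284, 73
Step 2: The winning bid is the highest: 318
Step 3: The payment equals the second-highest bid: 284
Step 4: Surplus = winner's bid - payment = 318 - 284 = 34

34


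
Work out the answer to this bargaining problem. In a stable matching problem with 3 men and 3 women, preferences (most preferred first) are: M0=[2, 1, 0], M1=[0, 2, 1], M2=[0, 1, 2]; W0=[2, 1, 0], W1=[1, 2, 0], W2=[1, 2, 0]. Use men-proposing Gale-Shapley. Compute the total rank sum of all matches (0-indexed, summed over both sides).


Step 1: Run Gale-Shapley (men propose, women hold best offer):
  M0 proposes to W2; she accepts
  M1 proposes to W0; she accepts
  M2 proposes to W0; she switches from M1
  M1 proposes to W2; she switches from M0
  M0 proposes to W1; she accepts
Step 2: Final matching: W0-M2, W1-M0, W2-M1
Step 3: 0-indexed ranks (man's rank of his match, then woman's): 0 + 0 + 1 + 2 + 1 + 0
Step 4: Total rank sum = 4

4


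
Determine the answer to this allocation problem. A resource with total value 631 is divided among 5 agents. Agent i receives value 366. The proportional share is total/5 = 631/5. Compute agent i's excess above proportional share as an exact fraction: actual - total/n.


Step 1: Proportional share = 631/5
Step 2: Agent's actual allocation = 366
Step 3: Excess = 366 - 631/5 = 1199/5

1199/5


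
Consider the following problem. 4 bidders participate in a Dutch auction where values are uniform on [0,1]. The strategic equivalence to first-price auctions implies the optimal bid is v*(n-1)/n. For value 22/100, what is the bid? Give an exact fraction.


Step 1: Dutch auctions are strategically equivalent to first-price auctions
Step 2: The equilibrium bid is b(v) = v*(n-1)/n
Step 3: b = 11/50 * 3/4
Step 4: b = 33/200

33/200


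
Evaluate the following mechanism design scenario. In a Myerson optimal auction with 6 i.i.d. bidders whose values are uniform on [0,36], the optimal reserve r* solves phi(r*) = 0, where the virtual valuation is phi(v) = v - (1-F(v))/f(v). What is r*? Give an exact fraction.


Step 1: For U[0,36], F(v) = v/36 and f(v) = 1/36
Step 2: phi(v) = v - (1 - v/36)/(1/36) = v - (36 - v) = 2v - 36
Step 3: Set phi(r*) = 0: 2r* - 36 = 0
Step 4: r* = 36/2 = 18 (the number of bidders n = 6 does not enter)

18


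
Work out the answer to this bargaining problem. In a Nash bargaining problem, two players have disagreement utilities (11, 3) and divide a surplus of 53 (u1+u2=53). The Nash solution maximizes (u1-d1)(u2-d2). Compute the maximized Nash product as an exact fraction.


Step 1: The Nash solution splits surplus symmetrically above the disagreement point
Step 2: u1 = (total + d1 - d2)/2 = (53 + 11 - 3)/2 = 61/2
Step 3: u2 = (total - d1 + d2)/2 = (53 - 11 + 3)/2 = 45/2
Step 4: Nash product = (61/2 - 11) * (45/2 - 3)
Step 5: = 39/2 * 39/2 = 1521/4

1521/4


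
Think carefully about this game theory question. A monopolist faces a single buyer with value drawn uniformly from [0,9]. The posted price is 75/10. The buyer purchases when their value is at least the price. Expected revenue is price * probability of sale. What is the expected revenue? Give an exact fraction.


Step 1: Posted price r = 15/2, value support [0,9]
Step 2: P(v >= r) = (9 - 15/2)/9 = 1/6
Step 3: Expected revenue = r * P(v >= r) = 15/2 * 1/6
Step 4: Revenue = 5/4

5/4


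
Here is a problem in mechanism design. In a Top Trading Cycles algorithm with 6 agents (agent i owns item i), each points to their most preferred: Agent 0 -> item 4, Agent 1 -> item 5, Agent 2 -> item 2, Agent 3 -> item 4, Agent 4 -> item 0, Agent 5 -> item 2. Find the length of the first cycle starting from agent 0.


Step 1: Trace the pointer graph from agent 0: 0 -> 4 -> 0
Step 2: A cycle is detected when we revisit agent 0
Step 3: The cycle is: 0 -> 4 -> 0
Step 4: Cycle length = 2

2


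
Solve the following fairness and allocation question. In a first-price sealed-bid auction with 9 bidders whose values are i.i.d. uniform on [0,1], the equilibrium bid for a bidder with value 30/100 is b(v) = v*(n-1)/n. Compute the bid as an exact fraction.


Step 1: The symmetric BNE bidding function is b(v) = v * (n-1) / n
Step 2: Substitute v = 3/10 and n = 9
Step 3: b = 3/10 * 8/9
Step 4: b = 4/15

4/15


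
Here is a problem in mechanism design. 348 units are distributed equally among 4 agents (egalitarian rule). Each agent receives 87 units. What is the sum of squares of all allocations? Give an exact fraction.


Step 1: Each agent's share = 348/4 = 87
Step 2: Square of each share = (87)^2 = 7569
Step 3: Sum of squares = 4 * 7569 = 30276

30276


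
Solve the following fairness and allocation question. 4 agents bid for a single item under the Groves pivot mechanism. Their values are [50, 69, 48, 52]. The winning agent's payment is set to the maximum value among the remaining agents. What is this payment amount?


Step 1: The efficient winner is agent 1 with value 69
Step 2: Other agents' values: [50, 48, 52]
Step 3: Pivot payment = max(others) = 52
Step 4: The winner pays 52

52


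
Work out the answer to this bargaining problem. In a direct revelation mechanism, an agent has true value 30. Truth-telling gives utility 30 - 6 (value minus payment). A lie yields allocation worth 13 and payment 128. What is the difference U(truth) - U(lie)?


Step 1: U(truth) = value - payment = 30 - 6 = 24
Step 2: U(lie) = allocation - payment = 13 - 128 = -115
Step 3: IC gap = 24 - (-115) = 139

139


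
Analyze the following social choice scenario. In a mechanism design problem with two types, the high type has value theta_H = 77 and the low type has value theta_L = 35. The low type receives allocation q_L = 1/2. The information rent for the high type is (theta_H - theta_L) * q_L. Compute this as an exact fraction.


Step 1: theta_H - theta_L = 77 - 35 = 42
Step 2: Information rent = (theta_H - theta_L) * q_L
Step 3: = 42 * 1/2
Step 4: = 21

21


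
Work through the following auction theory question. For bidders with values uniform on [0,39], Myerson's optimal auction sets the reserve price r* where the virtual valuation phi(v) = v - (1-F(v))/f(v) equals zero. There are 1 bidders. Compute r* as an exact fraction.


Step 1: For U[0,39], F(v) = v/39 and f(v) = 1/39
Step 2: phi(v) = v - (1 - v/39)/(1/39) = v - (39 - v) = 2v - 39
Step 3: Set phi(r*) = 0: 2r* - 39 = 0
Step 4: r* = 39/2 (the number of bidders n = 1 does not enter)

39/2


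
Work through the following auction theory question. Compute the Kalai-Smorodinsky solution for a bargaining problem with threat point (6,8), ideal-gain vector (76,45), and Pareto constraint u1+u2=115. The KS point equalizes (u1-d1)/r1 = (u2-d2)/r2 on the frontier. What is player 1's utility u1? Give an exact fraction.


Step 1: At the KS point, (u1-d1)/r1 = (u2-d2)/r2 = t and u1+u2 = 115
Step 2: u1 = d1 + r1*t and u2 = d2 + r2*t, so (d1 + r1*t) + (d2 + r2*t) = 115
Step 3: t = (115 - 6 - 8)/(76 + 45) = 101/121
Step 4: u1 = d1 + r1*t = 6 + 76 * 101/121 = 8402/121
Step 5: (Check: u2 = d2 + r2*t = 5513/121; u1+u2 = 8402/121 + 5513/121 = 115, on the frontier.)

8402/121


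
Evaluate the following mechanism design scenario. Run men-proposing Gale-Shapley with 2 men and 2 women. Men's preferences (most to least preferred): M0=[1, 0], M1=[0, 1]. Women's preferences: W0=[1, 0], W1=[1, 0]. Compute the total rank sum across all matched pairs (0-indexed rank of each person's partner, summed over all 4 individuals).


Step 1: Run Gale-Shapley (men propose, women hold best offer):
  M0 proposes to W1; she accepts
  M1 proposes to W0; she accepts
Step 2: Final matching: W0-M1, W1-M0
Step 3: 0-indexed ranks (man's rank of his match, then woman's): 0 + 0 + 0 + 1
Step 4: Total rank sum = 1

1


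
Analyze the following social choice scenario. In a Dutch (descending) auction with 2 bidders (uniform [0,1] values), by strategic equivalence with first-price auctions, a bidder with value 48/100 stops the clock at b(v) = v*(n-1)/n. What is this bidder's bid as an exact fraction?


Step 1: Dutch auctions are strategically equivalent to first-price auctions
Step 2: The equilibrium bid is b(v) = v*(n-1)/n
Step 3: b = 12/25 * 1/2
Step 4: b = 6/25

6/25
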